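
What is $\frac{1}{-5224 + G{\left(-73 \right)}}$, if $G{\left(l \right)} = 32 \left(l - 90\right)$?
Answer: $- \frac{1}{10440} \approx -9.5785 \cdot 10^{-5}$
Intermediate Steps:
$G{\left(l \right)} = -2880 + 32 l$ ($G{\left(l \right)} = 32 \left(-90 + l\right) = -2880 + 32 l$)
$\frac{1}{-5224 + G{\left(-73 \right)}} = \frac{1}{-5224 + \left(-2880 + 32 \left(-73\right)\right)} = \frac{1}{-5224 - 5216} = \frac{1}{-10440} = - \frac{1}{10440}$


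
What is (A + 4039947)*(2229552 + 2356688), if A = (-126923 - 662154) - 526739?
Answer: 12493518557440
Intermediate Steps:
A = -1315816 (A = -789077 - 526739 = -1315816)
(A + 4039947)*(2229552 + 2356688) = (-1315816 + 4039947)*(2229552 + 2356688) = 2724131*4586240 = 12493518557440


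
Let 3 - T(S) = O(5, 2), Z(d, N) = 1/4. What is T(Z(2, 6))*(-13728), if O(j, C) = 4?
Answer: 13728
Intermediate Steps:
Z(d, N) = ¼
T(S) = -1 (T(S) = 3 - 1*4 = 3 - 4 = -1)
T(Z(2, 6))*(-13728) = -1*(-13728) = 13728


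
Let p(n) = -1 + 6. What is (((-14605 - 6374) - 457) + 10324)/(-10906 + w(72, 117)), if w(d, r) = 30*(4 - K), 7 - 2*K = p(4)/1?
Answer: 1389/1352 ≈ 1.0274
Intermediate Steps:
p(n) = 5
K = 1 (K = 7/2 - 5/(2*1) = 7/2 - 5/2 = 1)
w(d, r) = 90 (w(d, r) = 30*(4 - 1*1) = 30*(4 - 1) = 30*3 = 90)
(((-14605 - 6374) - 457) + 10324)/(-10906 + w(72, 117)) = (((-14605 - 6374) - 457) + 10324)/(-10906 + 90) = ((-20979 - 457) + 10324)/(-10816) = (-21436 + 10324)*(-1/10816) = -11112*(-1/10816) = 1389/1352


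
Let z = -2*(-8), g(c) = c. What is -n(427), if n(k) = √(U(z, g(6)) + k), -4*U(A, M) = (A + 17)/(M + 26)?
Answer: -√109246/16 ≈ -20.658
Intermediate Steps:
z = 16
U(A, M) = -(17 + A)/(4*(26 + M)) (U(A, M) = -(A + 17)/(4*(M + 26)) = -(17 + A)/(4*(26 + M)))
n(k) = √(-33/128 + k) (n(k) = √((-17 - 1*16)/(4*(26 + 6)) + k) = √((¼)*(-17 - 16)/32 + k) = √((¼)*(1/32)*(-33) + k) = √(-33/128 + k))
-n(427) = -√(-66 + 256*427)/16 = -√(-66 + 109312)/16 = -√109246/16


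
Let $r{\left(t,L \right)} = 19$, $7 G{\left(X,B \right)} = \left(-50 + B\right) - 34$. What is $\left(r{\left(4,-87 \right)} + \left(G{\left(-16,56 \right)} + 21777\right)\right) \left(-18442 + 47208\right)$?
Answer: $626868672$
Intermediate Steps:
$G{\left(X,B \right)} = -12 + \frac{B}{7}$ ($G{\left(X,B \right)} = \frac{\left(-50 + B\right) - 34}{7} = \frac{-84 + B}{7} = -12 + \frac{B}{7}$)
$\left(r{\left(4,-87 \right)} + \left(G{\left(-16,56 \right)} + 21777\right)\right) \left(-18442 + 47208\right) = \left(19 + \left(\left(-12 + \frac{1}{7} \cdot 56\right) + 21777\right)\right) \left(-18442 + 47208\right) = \left(19 + \left(\left(-12 + 8\right) + 21777\right)\right) 28766 = \left(19 + \left(-4 + 21777\right)\right) 28766 = \left(19 + 21773\right) 28766 = 21792 \cdot 28766 = 626868672$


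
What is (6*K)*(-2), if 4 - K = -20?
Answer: -288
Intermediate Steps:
K = 24 (K = 4 - 1*(-20) = 4 + 20 = 24)
(6*K)*(-2) = (6*24)*(-2) = 144*(-2) = -288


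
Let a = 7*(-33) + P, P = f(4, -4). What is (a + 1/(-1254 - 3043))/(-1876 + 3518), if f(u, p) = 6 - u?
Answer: -492007/3527837 ≈ -0.13946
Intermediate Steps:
P = 2 (P = 6 - 1*4 = 6 - 4 = 2)
a = -229 (a = 7*(-33) + 2 = -231 + 2 = -229)
(a + 1/(-1254 - 3043))/(-1876 + 3518) = (-229 + 1/(-1254 - 3043))/(-1876 + 3518) = (-229 + 1/(-4297))/1642 = (-229 - 1/4297)*(1/1642) = -984014/4297*1/1642 = -492007/3527837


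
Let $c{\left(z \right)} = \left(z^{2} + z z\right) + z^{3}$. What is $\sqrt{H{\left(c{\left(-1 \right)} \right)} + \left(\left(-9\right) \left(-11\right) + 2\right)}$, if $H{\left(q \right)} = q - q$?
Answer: $\sqrt{101} \approx 10.05$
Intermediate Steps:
$c{\left(z \right)} = z^{3} + 2 z^{2}$ ($c{\left(z \right)} = \left(z^{2} + z^{2}\right) + z^{3} = 2 z^{2} + z^{3} = z^{3} + 2 z^{2}$)
$H{\left(q \right)} = 0$
$\sqrt{H{\left(c{\left(-1 \right)} \right)} + \left(\left(-9\right) \left(-11\right) + 2\right)} = \sqrt{0 + \left(\left(-9\right) \left(-11\right) + 2\right)} = \sqrt{0 + \left(99 + 2\right)} = \sqrt{0 + 101} = \sqrt{101}$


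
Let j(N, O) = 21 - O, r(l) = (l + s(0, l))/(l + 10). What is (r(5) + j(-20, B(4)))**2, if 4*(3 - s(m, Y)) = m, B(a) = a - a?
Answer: 104329/225 ≈ 463.68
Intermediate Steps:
B(a) = 0
s(m, Y) = 3 - m/4
r(l) = (3 + l)/(10 + l) (r(l) = (l + (3 - 1/4*0))/(l + 10) = (l + (3 + 0))/(10 + l) = (l + 3)/(10 + l) = (3 + l)/(10 + l))
(r(5) + j(-20, B(4)))**2 = ((3 + 5)/(10 + 5) + (21 - 1*0))**2 = (8/15 + (21 + 0))**2 = ((1/15)*8 + 21)**2 = (8/15 + 21)**2 = (323/15)**2 = 104329/225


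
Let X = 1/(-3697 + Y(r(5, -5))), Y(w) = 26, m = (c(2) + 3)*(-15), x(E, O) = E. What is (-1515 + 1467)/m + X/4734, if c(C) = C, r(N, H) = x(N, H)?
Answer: 278056199/434462850 ≈ 0.64000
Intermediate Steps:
r(N, H) = N
m = -75 (m = (2 + 3)*(-15) = 5*(-15) = -75)
X = -1/3671 (X = 1/(-3697 + 26) = 1/(-3671) = -1/3671 ≈ -0.00027241)
(-1515 + 1467)/m + X/4734 = (-1515 + 1467)/(-75) - 1/3671/4734 = -48*(-1/75) - 1/3671*1/4734 = 16/25 - 1/17378514 = 278056199/434462850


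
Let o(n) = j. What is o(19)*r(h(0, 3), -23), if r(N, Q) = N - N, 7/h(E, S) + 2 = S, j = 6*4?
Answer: 0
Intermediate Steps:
j = 24
h(E, S) = 7/(-2 + S)
r(N, Q) = 0
o(n) = 24
o(19)*r(h(0, 3), -23) = 24*0 = 0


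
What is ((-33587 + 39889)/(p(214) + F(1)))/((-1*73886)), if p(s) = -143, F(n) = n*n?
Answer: 3151/5245906 ≈ 0.00060066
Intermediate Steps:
F(n) = n²
((-33587 + 39889)/(p(214) + F(1)))/((-1*73886)) = ((-33587 + 39889)/(-143 + 1²))/((-1*73886)) = (6302/(-143 + 1))/(-73886) = (6302/(-142))*(-1/73886) = (6302*(-1/142))*(-1/73886) = -3151/71*(-1/73886) = 3151/5245906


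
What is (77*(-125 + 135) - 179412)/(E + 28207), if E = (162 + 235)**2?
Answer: -89321/92908 ≈ -0.96139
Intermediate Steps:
E = 157609 (E = 397**2 = 157609)
(77*(-125 + 135) - 179412)/(E + 28207) = (77*(-125 + 135) - 179412)/(157609 + 28207) = (77*10 - 179412)/185816 = (770 - 179412)*(1/185816) = -178642*1/185816 = -89321/92908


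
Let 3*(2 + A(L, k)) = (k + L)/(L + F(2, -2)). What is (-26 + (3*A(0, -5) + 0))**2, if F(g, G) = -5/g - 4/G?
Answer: 484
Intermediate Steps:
A(L, k) = -2 + (L + k)/(3*(-1/2 + L)) (A(L, k) = -2 + ((k + L)/(L + (-5/2 - 4/(-2))))/3 = -2 + ((L + k)/(L + (-5*1/2 - 4*(-1/2))))/3 = -2 + ((L + k)/(L + (-5/2 + 2)))/3 = -2 + ((L + k)/(L - 1/2))/3 = -2 + ((L + k)/(-1/2 + L))/3 = -2 + (L + k)/(3*(-1/2 + L)))
(-26 + (3*A(0, -5) + 0))**2 = (-26 + (3*(2*(3 - 5 - 5*0)/(3*(-1 + 2*0))) + 0))**2 = (-26 + (3*(2*(3 - 5 + 0)/(3*(-1 + 0))) + 0))**2 = (-26 + (3*((2/3)*(-2)/(-1)) + 0))**2 = (-26 + (3*((2/3)*(-1)*(-2)) + 0))**2 = (-26 + (3*(4/3) + 0))**2 = (-26 + (4 + 0))**2 = (-26 + 4)**2 = (-22)**2 = 484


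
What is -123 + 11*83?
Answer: 790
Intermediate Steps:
-123 + 11*83 = -123 + 913 = 790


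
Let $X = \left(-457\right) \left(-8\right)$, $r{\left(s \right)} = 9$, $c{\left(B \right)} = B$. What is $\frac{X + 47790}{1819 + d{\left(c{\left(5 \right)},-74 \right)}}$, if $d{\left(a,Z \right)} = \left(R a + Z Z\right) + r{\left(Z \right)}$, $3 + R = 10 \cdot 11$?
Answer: $\frac{51446}{7839} \approx 6.5628$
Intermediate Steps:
$R = 107$ ($R = -3 + 10 \cdot 11 = -3 + 110 = 107$)
$d{\left(a,Z \right)} = 9 + Z^{2} + 107 a$ ($d{\left(a,Z \right)} = \left(107 a + Z Z\right) + 9 = \left(107 a + Z^{2}\right) + 9 = \left(Z^{2} + 107 a\right) + 9 = 9 + Z^{2} + 107 a$)
$X = 3656$
$\frac{X + 47790}{1819 + d{\left(c{\left(5 \right)},-74 \right)}} = \frac{3656 + 47790}{1819 + \left(9 + \left(-74\right)^{2} + 107 \cdot 5\right)} = \frac{51446}{1819 + \left(9 + 5476 + 535\right)} = \frac{51446}{1819 + 6020} = \frac{51446}{7839}$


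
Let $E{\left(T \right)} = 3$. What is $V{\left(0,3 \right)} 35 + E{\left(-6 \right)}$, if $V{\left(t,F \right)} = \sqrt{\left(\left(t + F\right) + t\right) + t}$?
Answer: $3 + 35 \sqrt{3} \approx 63.622$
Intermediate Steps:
$V{\left(t,F \right)} = \sqrt{F + 3 t}$ ($V{\left(t,F \right)} = \sqrt{\left(\left(F + t\right) + t\right) + t} = \sqrt{\left(F + 2 t\right) + t} = \sqrt{F + 3 t}$)
$V{\left(0,3 \right)} 35 + E{\left(-6 \right)} = \sqrt{3 + 3 \cdot 0} \cdot 35 + 3 = \sqrt{3 + 0} \cdot 35 + 3 = \sqrt{3} \cdot 35 + 3 = 35 \sqrt{3} + 3 = 3 + 35 \sqrt{3}$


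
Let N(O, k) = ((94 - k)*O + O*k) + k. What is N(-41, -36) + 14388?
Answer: 10498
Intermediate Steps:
N(O, k) = k + O*k + O*(94 - k) (N(O, k) = (O*(94 - k) + O*k) + k = (O*k + O*(94 - k)) + k = k + O*k + O*(94 - k))
N(-41, -36) + 14388 = (-36 + 94*(-41)) + 14388 = (-36 - 3854) + 14388 = -3890 + 14388 = 10498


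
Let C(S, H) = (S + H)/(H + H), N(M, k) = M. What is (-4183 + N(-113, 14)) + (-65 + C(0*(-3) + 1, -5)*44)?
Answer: -21717/5 ≈ -4343.4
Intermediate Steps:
C(S, H) = (H + S)/(2*H) (C(S, H) = (H + S)/((2*H)) = (H + S)*(1/(2*H)) = (H + S)/(2*H))
(-4183 + N(-113, 14)) + (-65 + C(0*(-3) + 1, -5)*44) = (-4183 - 113) + (-65 + ((½)*(-5 + (0*(-3) + 1))/(-5))*44) = -4296 + (-65 + ((½)*(-⅕)*(-5 + (0 + 1)))*44) = -4296 + (-65 + ((½)*(-⅕)*(-5 + 1))*44) = -4296 + (-65 + ((½)*(-⅕)*(-4))*44) = -4296 + (-65 + (⅖)*44) = -4296 + (-65 + 88/5) = -4296 - 237/5 = -21717/5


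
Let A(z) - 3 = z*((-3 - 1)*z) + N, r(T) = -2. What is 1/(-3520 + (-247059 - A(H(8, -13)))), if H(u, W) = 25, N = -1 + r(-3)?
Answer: -1/248079 ≈ -4.0310e-6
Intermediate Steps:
N = -3 (N = -1 - 2 = -3)
A(z) = -4*z² (A(z) = 3 + (z*((-3 - 1)*z) - 3) = 3 + (z*(-4*z) - 3) = 3 + (-4*z² - 3) = 3 + (-3 - 4*z²) = -4*z²)
1/(-3520 + (-247059 - A(H(8, -13)))) = 1/(-3520 + (-247059 - (-4)*25²)) = 1/(-3520 + (-247059 - (-4)*625)) = 1/(-3520 + (-247059 - 1*(-2500))) = 1/(-3520 + (-247059 + 2500)) = 1/(-3520 - 244559) = 1/(-248079) = -1/248079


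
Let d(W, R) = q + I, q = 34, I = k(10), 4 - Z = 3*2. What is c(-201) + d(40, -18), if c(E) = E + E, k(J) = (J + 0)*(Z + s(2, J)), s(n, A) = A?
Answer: -288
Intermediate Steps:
Z = -2 (Z = 4 - 3*2 = 4 - 1*6 = 4 - 6 = -2)
k(J) = J*(-2 + J) (k(J) = (J + 0)*(-2 + J) = J*(-2 + J))
c(E) = 2*E
I = 80 (I = 10*(-2 + 10) = 10*8 = 80)
d(W, R) = 114 (d(W, R) = 34 + 80 = 114)
c(-201) + d(40, -18) = 2*(-201) + 114 = -402 + 114 = -288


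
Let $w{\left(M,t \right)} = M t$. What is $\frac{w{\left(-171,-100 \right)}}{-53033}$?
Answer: $- \frac{17100}{53033} \approx -0.32244$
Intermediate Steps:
$\frac{w{\left(-171,-100 \right)}}{-53033} = \frac{\left(-171\right) \left(-100\right)}{-53033} = 17100 \left(- \frac{1}{53033}\right) = - \frac{17100}{53033}$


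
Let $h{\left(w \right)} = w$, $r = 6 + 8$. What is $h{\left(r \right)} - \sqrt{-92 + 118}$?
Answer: $14 - \sqrt{26} \approx 8.901$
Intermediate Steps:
$r = 14$
$h{\left(r \right)} - \sqrt{-92 + 118} = 14 - \sqrt{-92 + 118} = 14 - \sqrt{26}$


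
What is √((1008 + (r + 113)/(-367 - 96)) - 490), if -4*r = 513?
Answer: √444200811/926 ≈ 22.760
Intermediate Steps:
r = -513/4 (r = -¼*513 = -513/4 ≈ -128.25)
√((1008 + (r + 113)/(-367 - 96)) - 490) = √((1008 + (-513/4 + 113)/(-367 - 96)) - 490) = √((1008 - 61/4/(-463)) - 490) = √((1008 - 61/4*(-1/463)) - 490) = √((1008 + 61/1852) - 490) = √(1866877/1852 - 490) = √(959397/1852) = √444200811/926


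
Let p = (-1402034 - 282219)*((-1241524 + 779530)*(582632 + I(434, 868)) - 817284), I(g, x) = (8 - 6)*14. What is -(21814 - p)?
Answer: 453377734508649158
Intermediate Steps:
I(g, x) = 28 (I(g, x) = 2*14 = 28)
p = 453377734508670972 (p = (-1402034 - 282219)*((-1241524 + 779530)*(582632 + 28) - 817284) = -1684253*(-461994*582660 - 817284) = -1684253*(-269185424040 - 817284) = -1684253*(-269186241324) = 453377734508670972)
-(21814 - p) = -(21814 - 1*453377734508670972) = -(21814 - 453377734508670972) = -1*(-453377734508649158) = 453377734508649158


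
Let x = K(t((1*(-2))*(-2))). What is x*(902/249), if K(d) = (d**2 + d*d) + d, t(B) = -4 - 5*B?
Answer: 339152/83 ≈ 4086.2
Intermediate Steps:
K(d) = d + 2*d**2 (K(d) = (d**2 + d**2) + d = 2*d**2 + d = d + 2*d**2)
x = 1128 (x = (-4 - 5*1*(-2)*(-2))*(1 + 2*(-4 - 5*1*(-2)*(-2))) = (-4 - (-10)*(-2))*(1 + 2*(-4 - (-10)*(-2))) = (-4 - 5*4)*(1 + 2*(-4 - 5*4)) = (-4 - 20)*(1 + 2*(-4 - 20)) = -24*(1 + 2*(-24)) = -24*(1 - 48) = -24*(-47) = 1128)
x*(902/249) = 1128*(902/249) = 339152/83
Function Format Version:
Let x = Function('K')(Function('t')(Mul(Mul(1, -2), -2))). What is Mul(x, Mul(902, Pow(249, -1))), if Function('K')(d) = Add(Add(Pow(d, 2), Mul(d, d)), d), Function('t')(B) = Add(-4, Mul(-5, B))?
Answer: Rational(339152, 83) ≈ 4086.2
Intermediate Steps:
Function('K')(d) = Add(d, Mul(2, Pow(d, 2))) (Function('K')(d) = Add(Add(Pow(d, 2), Pow(d, 2)), d) = Add(Mul(2, Pow(d, 2)), d) = Add(d, Mul(2, Pow(d, 2))))
x = 1128 (x = Mul(Add(-4, Mul(-5, Mul(Mul(1, -2), -2))), Add(1, Mul(2, Add(-4, Mul(-5, Mul(Mul(1, -2), -2)))))) = Mul(Add(-4, Mul(-5, Mul(-2, -2))), Add(1, Mul(2, Add(-4, Mul(-5, Mul(-2, -2)))))) = Mul(Add(-4, Mul(-5, 4)), Add(1, Mul(2, Add(-4, Mul(-5, 4))))) = Mul(Add(-4, -20), Add(1, Mul(2, Add(-4, -20)))) = Mul(-24, Add(1, Mul(2, -24))) = Mul(-24, Add(1, -48)) = Mul(-24, -47) = 1128)
Mul(x, Mul(902, Pow(249, -1))) = Mul(1128, Mul(902, Pow(249, -1))) = Mul(1128, Mul(902, Rational(1, 249))) = Mul(1128, Rational(902, 249)) = Rational(339152, 83)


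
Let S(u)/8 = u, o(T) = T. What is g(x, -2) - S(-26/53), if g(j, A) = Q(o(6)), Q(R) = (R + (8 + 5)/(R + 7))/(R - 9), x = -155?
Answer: 253/159 ≈ 1.5912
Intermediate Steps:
S(u) = 8*u
Q(R) = (R + 13/(7 + R))/(-9 + R)
g(j, A) = -7/3 (g(j, A) = (13 + 6² + 7*6)/(-63 + 6² - 2*6) = (13 + 36 + 42)/(-63 + 36 - 12) = 91/(-39) = -1/39*91 = -7/3)
g(x, -2) - S(-26/53) = -7/3 - 8*(-26/53) = -7/3 - 8*(-26*1/53) = -7/3 - 8*(-26)/53 = -7/3 - 1*(-208/53) = -7/3 + 208/53 = 253/159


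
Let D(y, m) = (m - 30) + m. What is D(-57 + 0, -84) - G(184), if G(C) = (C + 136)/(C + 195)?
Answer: -75362/379 ≈ -198.84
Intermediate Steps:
G(C) = (136 + C)/(195 + C)
D(y, m) = -30 + 2*m (D(y, m) = (-30 + m) + m = -30 + 2*m)
D(-57 + 0, -84) - G(184) = (-30 + 2*(-84)) - (136 + 184)/(195 + 184) = (-30 - 168) - 320/379 = -198 - 320/379 = -75362/379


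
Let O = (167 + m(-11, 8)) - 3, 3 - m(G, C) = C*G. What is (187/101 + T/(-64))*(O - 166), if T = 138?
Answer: -87665/3232 ≈ -27.124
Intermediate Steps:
m(G, C) = 3 - C*G
O = 255 (O = (167 + (3 - 1*8*(-11))) - 3 = (167 + (3 + 88)) - 3 = (167 + 91) - 3 = 258 - 3 = 255)
(187/101 + T/(-64))*(O - 166) = (187/101 + 138/(-64))*(255 - 166) = (187*(1/101) + 138*(-1/64))*89 = (187/101 - 69/32)*89 = -985/3232*89 = -87665/3232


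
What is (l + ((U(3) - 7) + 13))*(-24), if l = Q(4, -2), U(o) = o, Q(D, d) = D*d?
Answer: -24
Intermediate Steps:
l = -8 (l = 4*(-2) = -8)
(l + ((U(3) - 7) + 13))*(-24) = (-8 + ((3 - 7) + 13))*(-24) = (-8 + (-4 + 13))*(-24) = (-8 + 9)*(-24) = 1*(-24) = -24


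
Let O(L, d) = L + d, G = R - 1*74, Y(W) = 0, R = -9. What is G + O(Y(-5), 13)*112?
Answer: 1373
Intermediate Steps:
G = -83 (G = -9 - 1*74 = -9 - 74 = -83)
G + O(Y(-5), 13)*112 = -83 + (0 + 13)*112 = -83 + 13*112 = -83 + 1456 = 1373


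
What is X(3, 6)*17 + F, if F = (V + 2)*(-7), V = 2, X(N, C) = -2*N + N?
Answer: -79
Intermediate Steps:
X(N, C) = -N
F = -28 (F = (2 + 2)*(-7) = 4*(-7) = -28)
X(3, 6)*17 + F = -1*3*17 - 28 = -3*17 - 28 = -51 - 28 = -79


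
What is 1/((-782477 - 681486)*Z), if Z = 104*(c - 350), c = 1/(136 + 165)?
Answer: 301/16039611961048 ≈ 1.8766e-11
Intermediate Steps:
c = 1/301 ≈ 0.0033223
Z = -10956296/301 (Z = 104*(1/301 - 350) = 104*(-105349/301) = -10956296/301 ≈ -36400.)
1/((-782477 - 681486)*Z) = 1/((-782477 - 681486)*(-10956296/301)) = -301/10956296/(-1463963) = -1/1463963*(-301/10956296) = 301/16039611961048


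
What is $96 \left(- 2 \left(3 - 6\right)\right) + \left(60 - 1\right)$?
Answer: $635$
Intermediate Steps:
$96 \left(- 2 \left(3 - 6\right)\right) + \left(60 - 1\right) = 96 \left(\left(-2\right) \left(-3\right)\right) + \left(60 - 1\right) = 96 \cdot 6 + 59 = 576 + 59 = 635$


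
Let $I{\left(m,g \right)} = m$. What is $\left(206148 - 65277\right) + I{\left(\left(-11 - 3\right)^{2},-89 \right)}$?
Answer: $141067$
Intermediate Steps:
$\left(206148 - 65277\right) + I{\left(\left(-11 - 3\right)^{2},-89 \right)} = \left(206148 - 65277\right) + \left(-11 - 3\right)^{2} = 140871 + \left(-14\right)^{2} = 140871 + 196 = 141067$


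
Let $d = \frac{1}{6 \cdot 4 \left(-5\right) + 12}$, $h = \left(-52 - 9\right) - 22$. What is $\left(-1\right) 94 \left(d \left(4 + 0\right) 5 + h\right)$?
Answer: $\frac{211124}{27} \approx 7819.4$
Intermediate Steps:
$h = -83$ ($h = -61 - 22 = -83$)
$d = - \frac{1}{108}$ ($d = \frac{1}{24 \left(-5\right) + 12} = \frac{1}{-120 + 12} = \frac{1}{-108} = - \frac{1}{108} \approx -0.0092593$)
$\left(-1\right) 94 \left(d \left(4 + 0\right) 5 + h\right) = \left(-1\right) 94 \left(- \frac{\left(4 + 0\right) 5}{108} - 83\right) = - 94 \left(- \frac{4 \cdot 5}{108} - 83\right) = - 94 \left(\left(- \frac{1}{108}\right) 20 - 83\right) = - 94 \left(- \frac{5}{27} - 83\right) = \left(-94\right) \left(- \frac{2246}{27}\right) = \frac{211124}{27}$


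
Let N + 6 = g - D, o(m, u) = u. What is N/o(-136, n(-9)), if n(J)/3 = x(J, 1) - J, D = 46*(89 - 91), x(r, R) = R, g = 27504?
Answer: 2759/3 ≈ 919.67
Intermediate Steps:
D = -92 (D = 46*(-2) = -92)
n(J) = 3 - 3*J (n(J) = 3*(1 - J) = 3 - 3*J)
N = 27590 (N = -6 + (27504 - 1*(-92)) = -6 + (27504 + 92) = -6 + 27596 = 27590)
N/o(-136, n(-9)) = 27590/(3 - 3*(-9)) = 27590/(3 + 27) = 27590/30 = 27590*(1/30) = 2759/3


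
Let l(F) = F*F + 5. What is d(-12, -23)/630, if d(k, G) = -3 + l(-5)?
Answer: 3/70 ≈ 0.042857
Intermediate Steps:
l(F) = 5 + F**2 (l(F) = F**2 + 5 = 5 + F**2)
d(k, G) = 27 (d(k, G) = -3 + (5 + (-5)**2) = -3 + (5 + 25) = -3 + 30 = 27)
d(-12, -23)/630 = 27/630 = 27*(1/630) = 3/70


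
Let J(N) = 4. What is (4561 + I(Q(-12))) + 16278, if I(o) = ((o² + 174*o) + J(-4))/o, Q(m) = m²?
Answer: 761653/36 ≈ 21157.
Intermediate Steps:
I(o) = (4 + o² + 174*o)/o (I(o) = ((o² + 174*o) + 4)/o = (4 + o² + 174*o)/o)
(4561 + I(Q(-12))) + 16278 = (4561 + (174 + (-12)² + 4/((-12)²))) + 16278 = (4561 + (174 + 144 + 4/144)) + 16278 = (4561 + (174 + 144 + 4*(1/144))) + 16278 = (4561 + (174 + 144 + 1/36)) + 16278 = (4561 + 11449/36) + 16278 = 175645/36 + 16278 = 761653/36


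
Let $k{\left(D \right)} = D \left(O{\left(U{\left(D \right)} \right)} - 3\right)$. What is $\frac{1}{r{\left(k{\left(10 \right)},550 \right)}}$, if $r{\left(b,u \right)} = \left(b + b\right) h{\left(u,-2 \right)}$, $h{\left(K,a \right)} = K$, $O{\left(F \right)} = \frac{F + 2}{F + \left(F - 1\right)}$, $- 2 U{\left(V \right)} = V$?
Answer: $- \frac{1}{30000} \approx -3.3333 \cdot 10^{-5}$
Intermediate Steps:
$U{\left(V \right)} = - \frac{V}{2}$
$O{\left(F \right)} = \frac{2 + F}{-1 + 2 F}$ ($O{\left(F \right)} = \frac{2 + F}{F + \left(-1 + F\right)} = \frac{2 + F}{-1 + 2 F}$)
$k{\left(D \right)} = D \left(-3 + \frac{2 - \frac{D}{2}}{-1 - D}\right)$ ($k{\left(D \right)} = D \left(\frac{2 - \frac{D}{2}}{-1 + 2 \left(- \frac{D}{2}\right)} - 3\right) = D \left(\frac{2 - \frac{D}{2}}{-1 - D} - 3\right) = D \left(-3 + \frac{2 - \frac{D}{2}}{-1 - D}\right)$)
$r{\left(b,u \right)} = 2 b u$ ($r{\left(b,u \right)} = \left(b + b\right) u = 2 b u$)
$\frac{1}{r{\left(k{\left(10 \right)},550 \right)}} = \frac{1}{2 \cdot \frac{5}{2} \cdot 10 \frac{1}{1 + 10} \left(-2 - 10\right) 550} = \frac{1}{2 \cdot \frac{5}{2} \cdot 10 \cdot \frac{1}{11} \left(-2 - 10\right) 550} = \frac{1}{2 \cdot \frac{5}{2} \cdot 10 \cdot \frac{1}{11} \left(-12\right) 550} = \frac{1}{2 \left(- \frac{300}{11}\right) 550} = \frac{1}{-30000} = - \frac{1}{30000}$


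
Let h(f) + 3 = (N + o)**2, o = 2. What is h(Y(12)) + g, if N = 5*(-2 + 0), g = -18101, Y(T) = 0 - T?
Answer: -18040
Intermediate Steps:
Y(T) = -T
N = -10 (N = 5*(-2) = -10)
h(f) = 61 (h(f) = -3 + (-10 + 2)**2 = -3 + (-8)**2 = -3 + 64 = 61)
h(Y(12)) + g = 61 - 18101 = -18040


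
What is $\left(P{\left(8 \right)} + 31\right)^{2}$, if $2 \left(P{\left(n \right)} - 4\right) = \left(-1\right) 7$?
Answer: $\frac{3969}{4} \approx 992.25$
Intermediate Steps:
$P{\left(n \right)} = \frac{1}{2}$ ($P{\left(n \right)} = 4 + \frac{\left(-1\right) 7}{2} = 4 + \frac{1}{2} \left(-7\right) = 4 - \frac{7}{2} = \frac{1}{2}$)
$\left(P{\left(8 \right)} + 31\right)^{2} = \left(\frac{1}{2} + 31\right)^{2} = \left(\frac{63}{2}\right)^{2} = \frac{3969}{4}$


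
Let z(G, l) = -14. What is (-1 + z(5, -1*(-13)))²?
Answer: 225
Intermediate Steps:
(-1 + z(5, -1*(-13)))² = (-1 - 14)² = (-15)² = 225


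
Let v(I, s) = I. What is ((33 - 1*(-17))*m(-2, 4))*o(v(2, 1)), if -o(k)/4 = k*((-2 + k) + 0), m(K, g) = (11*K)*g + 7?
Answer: 0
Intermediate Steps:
m(K, g) = 7 + 11*K*g (m(K, g) = 11*K*g + 7 = 7 + 11*K*g)
o(k) = -4*k*(-2 + k) (o(k) = -4*k*((-2 + k) + 0) = -4*k*(-2 + k))
((33 - 1*(-17))*m(-2, 4))*o(v(2, 1)) = ((33 - 1*(-17))*(7 + 11*(-2)*4))*(4*2*(2 - 1*2)) = ((33 + 17)*(7 - 88))*(4*2*(2 - 2)) = (50*(-81))*(4*2*0) = -4050*0 = 0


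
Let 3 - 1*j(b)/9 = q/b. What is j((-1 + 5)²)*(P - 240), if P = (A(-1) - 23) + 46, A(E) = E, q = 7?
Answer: -40221/8 ≈ -5027.6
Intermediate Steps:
j(b) = 27 - 63/b
P = 22 (P = (-1 - 23) + 46 = -24 + 46 = 22)
j((-1 + 5)²)*(P - 240) = (27 - 63/(-1 + 5)²)*(22 - 240) = (27 - 63/(4²))*(-218) = (27 - 63/16)*(-218) = (369/16)*(-218) = -40221/8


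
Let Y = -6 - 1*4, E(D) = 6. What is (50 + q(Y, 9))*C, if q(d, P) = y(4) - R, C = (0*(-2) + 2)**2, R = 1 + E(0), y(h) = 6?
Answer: 196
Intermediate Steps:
Y = -10 (Y = -6 - 4 = -10)
R = 7 (R = 1 + 6 = 7)
C = 4 (C = (0 + 2)**2 = 2**2 = 4)
q(d, P) = -1 (q(d, P) = 6 - 1*7 = 6 - 7 = -1)
(50 + q(Y, 9))*C = (50 - 1)*4 = 49*4 = 196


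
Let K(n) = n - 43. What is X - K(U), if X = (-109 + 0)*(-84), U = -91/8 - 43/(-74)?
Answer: 2726099/296 ≈ 9209.8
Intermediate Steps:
U = -3195/296 (U = -91*⅛ - 43*(-1/74) = -91/8 + 43/74 = -3195/296 ≈ -10.794)
K(n) = -43 + n
X = 9156 (X = -109*(-84) = 9156)
X - K(U) = 9156 - (-43 - 3195/296) = 9156 - 1*(-15923/296) = 9156 + 15923/296 = 2726099/296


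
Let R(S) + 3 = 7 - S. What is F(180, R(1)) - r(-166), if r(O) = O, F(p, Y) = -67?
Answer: 99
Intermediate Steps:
R(S) = 4 - S (R(S) = -3 + (7 - S) = 4 - S)
F(180, R(1)) - r(-166) = -67 - 1*(-166) = -67 + 166 = 99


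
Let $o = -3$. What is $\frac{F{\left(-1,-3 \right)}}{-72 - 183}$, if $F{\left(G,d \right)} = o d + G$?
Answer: $- \frac{8}{255} \approx -0.031373$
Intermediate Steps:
$F{\left(G,d \right)} = G - 3 d$ ($F{\left(G,d \right)} = - 3 d + G = G - 3 d$)
$\frac{F{\left(-1,-3 \right)}}{-72 - 183} = \frac{-1 - -9}{-72 - 183} = \frac{-1 + 9}{-255} = \left(- \frac{1}{255}\right) 8 = - \frac{8}{255}$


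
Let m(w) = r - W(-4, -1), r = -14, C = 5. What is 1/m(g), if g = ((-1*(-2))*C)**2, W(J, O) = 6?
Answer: -1/20 ≈ -0.050000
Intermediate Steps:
g = 100 (g = (-1*(-2)*5)**2 = (2*5)**2 = 10**2 = 100)
m(w) = -20 (m(w) = -14 - 1*6 = -14 - 6 = -20)
1/m(g) = 1/(-20) = -1/20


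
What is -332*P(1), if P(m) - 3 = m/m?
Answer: -1328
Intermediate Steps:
P(m) = 4 (P(m) = 3 + m/m = 3 + 1 = 4)
-332*P(1) = -332*4 = -1328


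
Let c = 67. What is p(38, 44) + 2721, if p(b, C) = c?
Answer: 2788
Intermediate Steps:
p(b, C) = 67
p(38, 44) + 2721 = 67 + 2721 = 2788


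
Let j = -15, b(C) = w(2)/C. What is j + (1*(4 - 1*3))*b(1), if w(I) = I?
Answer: -13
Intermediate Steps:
b(C) = 2/C
j + (1*(4 - 1*3))*b(1) = -15 + (1*(4 - 1*3))*(2/1) = -15 + (1*(4 - 3))*(2*1) = -15 + (1*1)*2 = -15 + 1*2 = -15 + 2 = -13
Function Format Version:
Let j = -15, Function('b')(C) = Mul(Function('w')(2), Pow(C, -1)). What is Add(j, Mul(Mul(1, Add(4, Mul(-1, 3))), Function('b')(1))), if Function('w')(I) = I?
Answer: -13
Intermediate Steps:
Function('b')(C) = Mul(2, Pow(C, -1))
Add(j, Mul(Mul(1, Add(4, Mul(-1, 3))), Function('b')(1))) = Add(-15, Mul(Mul(1, Add(4, Mul(-1, 3))), Mul(2, Pow(1, -1)))) = Add(-15, Mul(Mul(1, Add(4, -3)), Mul(2, 1))) = Add(-15, Mul(Mul(1, 1), 2)) = Add(-15, Mul(1, 2)) = Add(-15, 2) = -13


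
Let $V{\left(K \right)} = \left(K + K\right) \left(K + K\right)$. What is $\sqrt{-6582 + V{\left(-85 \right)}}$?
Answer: $\sqrt{22318} \approx 149.39$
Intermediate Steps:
$V{\left(K \right)} = 4 K^{2}$ ($V{\left(K \right)} = 2 K 2 K = 4 K^{2}$)
$\sqrt{-6582 + V{\left(-85 \right)}} = \sqrt{-6582 + 4 \left(-85\right)^{2}} = \sqrt{-6582 + 4 \cdot 7225} = \sqrt{-6582 + 28900} = \sqrt{22318}$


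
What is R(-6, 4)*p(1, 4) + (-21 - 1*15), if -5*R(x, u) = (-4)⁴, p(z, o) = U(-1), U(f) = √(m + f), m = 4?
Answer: -36 - 256*√3/5 ≈ -124.68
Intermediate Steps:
U(f) = √(4 + f)
p(z, o) = √3 (p(z, o) = √(4 - 1) = √3)
R(x, u) = -256/5 (R(x, u) = -⅕*(-4)⁴ = -⅕*256 = -256/5)
R(-6, 4)*p(1, 4) + (-21 - 1*15) = -256*√3/5 + (-21 - 1*15) = -256*√3/5 + (-21 - 15) = -256*√3/5 - 36 = -36 - 256*√3/5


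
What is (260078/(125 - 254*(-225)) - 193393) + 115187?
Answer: -4478988572/57275 ≈ -78202.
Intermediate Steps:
(260078/(125 - 254*(-225)) - 193393) + 115187 = (260078/(125 + 57150) - 193393) + 115187 = (260078/57275 - 193393) + 115187 = -11076323997/57275 + 115187 = -4478988572/57275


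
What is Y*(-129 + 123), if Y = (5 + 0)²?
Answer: -150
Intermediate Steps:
Y = 25 (Y = 5² = 25)
Y*(-129 + 123) = 25*(-129 + 123) = 25*(-6) = -150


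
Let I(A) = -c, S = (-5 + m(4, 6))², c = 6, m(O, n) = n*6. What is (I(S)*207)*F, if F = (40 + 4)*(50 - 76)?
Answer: 1420848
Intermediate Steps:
m(O, n) = 6*n
F = -1144 (F = 44*(-26) = -1144)
S = 961 (S = (-5 + 6*6)² = (-5 + 36)² = 31² = 961)
I(A) = -6 (I(A) = -1*6 = -6)
(I(S)*207)*F = -6*207*(-1144) = -1242*(-1144) = 1420848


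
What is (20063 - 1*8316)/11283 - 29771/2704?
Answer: -304142305/30509232 ≈ -9.9689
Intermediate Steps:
(20063 - 1*8316)/11283 - 29771/2704 = (20063 - 8316)*(1/11283) - 29771*1/2704 = 11747*(1/11283) - 29771/2704 = 11747/11283 - 29771/2704 = -304142305/30509232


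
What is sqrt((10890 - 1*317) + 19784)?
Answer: 3*sqrt(3373) ≈ 174.23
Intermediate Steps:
sqrt((10890 - 1*317) + 19784) = sqrt((10890 - 317) + 19784) = sqrt(10573 + 19784) = sqrt(30357) = 3*sqrt(3373)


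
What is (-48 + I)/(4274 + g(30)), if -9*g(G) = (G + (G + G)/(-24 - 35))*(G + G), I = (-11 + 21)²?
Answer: 1534/120383 ≈ 0.012743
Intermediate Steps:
I = 100 (I = 10² = 100)
g(G) = -38*G²/177 (g(G) = -(G + (G + G)/(-24 - 35))*(G + G)/9 = -(G + (2*G)/(-59))*2*G/9 = -(G + (2*G)*(-1/59))*2*G/9 = -(G - 2*G/59)*2*G/9 = -57*G/59*2*G/9 = -38*G²/177)
(-48 + I)/(4274 + g(30)) = (-48 + 100)/(4274 - 38/177*30²) = 52/(4274 - 38/177*900) = 52/(4274 - 11400/59) = 52/(240766/59) = 52*(59/240766) = 1534/120383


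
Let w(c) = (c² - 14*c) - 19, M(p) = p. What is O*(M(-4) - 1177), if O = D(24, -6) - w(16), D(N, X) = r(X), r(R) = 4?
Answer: 10629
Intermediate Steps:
D(N, X) = 4
w(c) = -19 + c² - 14*c
O = -9 (O = 4 - (-19 + 16² - 14*16) = 4 - (-19 + 256 - 224) = 4 - 1*13 = 4 - 13 = -9)
O*(M(-4) - 1177) = -9*(-4 - 1177) = -9*(-1181) = 10629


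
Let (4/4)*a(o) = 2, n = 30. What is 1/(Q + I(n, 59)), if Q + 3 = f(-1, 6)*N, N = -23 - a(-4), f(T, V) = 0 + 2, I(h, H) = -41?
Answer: -1/94 ≈ -0.010638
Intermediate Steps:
a(o) = 2
f(T, V) = 2
N = -25 (N = -23 - 1*2 = -23 - 2 = -25)
Q = -53 (Q = -3 + 2*(-25) = -3 - 50 = -53)
1/(Q + I(n, 59)) = 1/(-53 - 41) = 1/(-94) = -1/94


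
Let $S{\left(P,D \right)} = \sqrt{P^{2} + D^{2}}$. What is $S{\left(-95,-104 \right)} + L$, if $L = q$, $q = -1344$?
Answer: $-1344 + \sqrt{19841} \approx -1203.1$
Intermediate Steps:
$S{\left(P,D \right)} = \sqrt{D^{2} + P^{2}}$
$L = -1344$
$S{\left(-95,-104 \right)} + L = \sqrt{\left(-104\right)^{2} + \left(-95\right)^{2}} - 1344 = \sqrt{10816 + 9025} - 1344 = \sqrt{19841} - 1344 = -1344 + \sqrt{19841}$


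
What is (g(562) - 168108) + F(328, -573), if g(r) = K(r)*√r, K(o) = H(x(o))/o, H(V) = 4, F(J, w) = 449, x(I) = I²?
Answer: -167659 + 2*√562/281 ≈ -1.6766e+5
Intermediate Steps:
K(o) = 4/o
g(r) = 4/√r (g(r) = (4/r)*√r = 4/√r)
(g(562) - 168108) + F(328, -573) = (4/√562 - 168108) + 449 = (4*(√562/562) - 168108) + 449 = (2*√562/281 - 168108) + 449 = (-168108 + 2*√562/281) + 449 = -167659 + 2*√562/281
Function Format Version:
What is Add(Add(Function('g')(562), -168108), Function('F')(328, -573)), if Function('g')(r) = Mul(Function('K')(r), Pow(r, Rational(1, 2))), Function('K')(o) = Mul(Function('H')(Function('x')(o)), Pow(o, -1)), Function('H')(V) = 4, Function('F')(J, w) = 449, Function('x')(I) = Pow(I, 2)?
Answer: Add(-167659, Mul(Rational(2, 281), Pow(562, Rational(1, 2)))) ≈ -1.6766e+5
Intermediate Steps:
Function('K')(o) = Mul(4, Pow(o, -1))
Function('g')(r) = Mul(4, Pow(r, Rational(-1, 2))) (Function('g')(r) = Mul(Mul(4, Pow(r, -1)), Pow(r, Rational(1, 2))) = Mul(4, Pow(r, Rational(-1, 2))))
Add(Add(Function('g')(562), -168108), Function('F')(328, -573)) = Add(Add(Mul(4, Pow(562, Rational(-1, 2))), -168108), 449) = Add(Add(Mul(4, Mul(Rational(1, 562), Pow(562, Rational(1, 2)))), -168108), 449) = Add(Add(Mul(Rational(2, 281), Pow(562, Rational(1, 2))), -168108), 449) = Add(Add(-168108, Mul(Rational(2, 281), Pow(562, Rational(1, 2)))), 449) = Add(-167659, Mul(Rational(2, 281), Pow(562, Rational(1, 2))))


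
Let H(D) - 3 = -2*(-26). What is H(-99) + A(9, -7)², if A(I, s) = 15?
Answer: 280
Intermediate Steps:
H(D) = 55 (H(D) = 3 - 2*(-26) = 3 + 52 = 55)
H(-99) + A(9, -7)² = 55 + 15² = 55 + 225 = 280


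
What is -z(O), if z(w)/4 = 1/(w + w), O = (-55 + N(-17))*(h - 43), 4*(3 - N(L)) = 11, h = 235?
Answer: 1/5256 ≈ 0.00019026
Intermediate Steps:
N(L) = 1/4 (N(L) = 3 - 1/4*11 = 3 - 11/4 = 1/4)
O = -10512 (O = (-55 + 1/4)*(235 - 43) = -219/4*192 = -10512)
z(w) = 2/w (z(w) = 4/(w + w) = 4/((2*w)) = 4*(1/(2*w)) = 2/w)
-z(O) = -2/(-10512) = -2*(-1)/10512 = -1*(-1/5256) = 1/5256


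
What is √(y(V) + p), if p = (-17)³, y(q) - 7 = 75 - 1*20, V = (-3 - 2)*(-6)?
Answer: 21*I*√11 ≈ 69.649*I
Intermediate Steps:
V = 30 (V = -5*(-6) = 30)
y(q) = 62 (y(q) = 7 + (75 - 1*20) = 7 + (75 - 20) = 7 + 55 = 62)
p = -4913
√(y(V) + p) = √(62 - 4913) = √(-4851) = 21*I*√11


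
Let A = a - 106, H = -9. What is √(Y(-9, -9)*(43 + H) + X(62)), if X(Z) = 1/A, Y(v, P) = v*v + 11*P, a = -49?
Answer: I*√14703455/155 ≈ 24.739*I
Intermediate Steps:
Y(v, P) = v² + 11*P
A = -155 (A = -49 - 106 = -155)
X(Z) = -1/155 (X(Z) = 1/(-155) = -1/155)
√(Y(-9, -9)*(43 + H) + X(62)) = √(((-9)² + 11*(-9))*(43 - 9) - 1/155) = √((81 - 99)*34 - 1/155) = √(-18*34 - 1/155) = √(-612 - 1/155) = √(-94861/155) = I*√14703455/155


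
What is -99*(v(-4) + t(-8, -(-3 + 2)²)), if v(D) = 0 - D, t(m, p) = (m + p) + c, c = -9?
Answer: 1386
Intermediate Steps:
t(m, p) = -9 + m + p (t(m, p) = (m + p) - 9 = -9 + m + p)
v(D) = -D
-99*(v(-4) + t(-8, -(-3 + 2)²)) = -99*(-1*(-4) + (-9 - 8 - (-3 + 2)²)) = -99*(4 + (-9 - 8 - 1*(-1)²)) = -99*(4 + (-9 - 8 - 1*1)) = -99*(4 + (-9 - 8 - 1)) = -99*(4 - 18) = -99*(-14) = 1386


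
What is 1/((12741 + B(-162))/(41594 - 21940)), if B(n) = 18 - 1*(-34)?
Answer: 19654/12793 ≈ 1.5363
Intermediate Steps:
B(n) = 52 (B(n) = 18 + 34 = 52)
1/((12741 + B(-162))/(41594 - 21940)) = 1/((12741 + 52)/(41594 - 21940)) = 1/(12793/19654) = 19654/12793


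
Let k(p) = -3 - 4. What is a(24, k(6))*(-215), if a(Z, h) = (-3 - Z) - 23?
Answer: 10750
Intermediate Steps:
k(p) = -7
a(Z, h) = -26 - Z
a(24, k(6))*(-215) = (-26 - 1*24)*(-215) = (-26 - 24)*(-215) = -50*(-215) = 10750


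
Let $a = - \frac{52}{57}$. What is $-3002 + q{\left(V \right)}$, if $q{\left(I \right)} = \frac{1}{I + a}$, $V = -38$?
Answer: $- \frac{6658493}{2218} \approx -3002.0$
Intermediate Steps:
$a = - \frac{52}{57}$ ($a = \left(-52\right) \frac{1}{57} = - \frac{52}{57} \approx -0.91228$)
$q{\left(I \right)} = \frac{1}{- \frac{52}{57} + I}$ ($q{\left(I \right)} = \frac{1}{I - \frac{52}{57}} = \frac{1}{- \frac{52}{57} + I}$)
$-3002 + q{\left(V \right)} = -3002 + \frac{57}{-52 + 57 \left(-38\right)} = -3002 + \frac{57}{-52 - 2166} = -3002 + \frac{57}{-2218} = -3002 + 57 \left(- \frac{1}{2218}\right) = -3002 - \frac{57}{2218} = - \frac{6658493}{2218}$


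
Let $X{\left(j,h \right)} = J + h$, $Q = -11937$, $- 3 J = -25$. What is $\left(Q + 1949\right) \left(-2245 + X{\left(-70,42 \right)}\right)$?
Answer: $\frac{65760992}{3} \approx 2.192 \cdot 10^{7}$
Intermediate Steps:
$J = \frac{25}{3}$ ($J = \left(- \frac{1}{3}\right) \left(-25\right) = \frac{25}{3} \approx 8.3333$)
$X{\left(j,h \right)} = \frac{25}{3} + h$
$\left(Q + 1949\right) \left(-2245 + X{\left(-70,42 \right)}\right) = \left(-11937 + 1949\right) \left(-2245 + \left(\frac{25}{3} + 42\right)\right) = - 9988 \left(-2245 + \frac{151}{3}\right) = \left(-9988\right) \left(- \frac{6584}{3}\right) = \frac{65760992}{3}$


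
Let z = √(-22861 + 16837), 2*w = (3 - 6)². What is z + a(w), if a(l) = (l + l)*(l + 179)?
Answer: 3303/2 + 2*I*√1506 ≈ 1651.5 + 77.614*I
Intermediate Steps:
w = 9/2 (w = (3 - 6)²/2 = (½)*(-3)² = (½)*9 = 9/2 ≈ 4.5000)
a(l) = 2*l*(179 + l) (a(l) = (2*l)*(179 + l) = 2*l*(179 + l))
z = 2*I*√1506 (z = √(-6024) = 2*I*√1506 ≈ 77.614*I)
z + a(w) = 2*I*√1506 + 2*(9/2)*(179 + 9/2) = 2*I*√1506 + 2*(9/2)*(367/2) = 2*I*√1506 + 3303/2 = 3303/2 + 2*I*√1506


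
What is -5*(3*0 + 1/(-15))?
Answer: 1/3 ≈ 0.33333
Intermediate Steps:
-5*(3*0 + 1/(-15)) = -5*(0 - 1/15) = -5*(-1/15) = 1/3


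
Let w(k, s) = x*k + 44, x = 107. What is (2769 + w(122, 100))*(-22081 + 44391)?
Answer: 353992770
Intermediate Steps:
w(k, s) = 44 + 107*k (w(k, s) = 107*k + 44 = 44 + 107*k)
(2769 + w(122, 100))*(-22081 + 44391) = (2769 + (44 + 107*122))*(-22081 + 44391) = (2769 + (44 + 13054))*22310 = (2769 + 13098)*22310 = 15867*22310 = 353992770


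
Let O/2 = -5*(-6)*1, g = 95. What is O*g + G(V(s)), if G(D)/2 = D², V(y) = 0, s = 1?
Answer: 5700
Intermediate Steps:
G(D) = 2*D²
O = 60 (O = 2*(-5*(-6)*1) = 2*(30*1) = 2*30 = 60)
O*g + G(V(s)) = 60*95 + 2*0² = 5700 + 2*0 = 5700 + 0 = 5700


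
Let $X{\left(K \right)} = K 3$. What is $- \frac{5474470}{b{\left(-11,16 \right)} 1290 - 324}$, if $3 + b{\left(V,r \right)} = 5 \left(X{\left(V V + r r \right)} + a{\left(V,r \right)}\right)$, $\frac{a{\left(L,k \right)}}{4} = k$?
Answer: $- \frac{2737235}{3851778} \approx -0.71064$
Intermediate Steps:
$a{\left(L,k \right)} = 4 k$
$X{\left(K \right)} = 3 K$
$b{\left(V,r \right)} = -3 + 15 V^{2} + 15 r^{2} + 20 r$ ($b{\left(V,r \right)} = -3 + 5 \left(3 \left(V V + r r\right) + 4 r\right) = -3 + 5 \left(3 \left(V^{2} + r^{2}\right) + 4 r\right) = -3 + 5 \left(\left(3 V^{2} + 3 r^{2}\right) + 4 r\right) = -3 + 5 \left(3 V^{2} + 3 r^{2} + 4 r\right) = -3 + \left(15 V^{2} + 15 r^{2} + 20 r\right) = -3 + 15 V^{2} + 15 r^{2} + 20 r$)
$- \frac{5474470}{b{\left(-11,16 \right)} 1290 - 324} = - \frac{5474470}{\left(-3 + 15 \left(-11\right)^{2} + 15 \cdot 16^{2} + 20 \cdot 16\right) 1290 - 324} = - \frac{5474470}{\left(-3 + 15 \cdot 121 + 15 \cdot 256 + 320\right) 1290 - 324} = - \frac{5474470}{\left(-3 + 1815 + 3840 + 320\right) 1290 - 324} = - \frac{5474470}{5972 \cdot 1290 - 324} = - \frac{5474470}{7703880 - 324} = - \frac{5474470}{7703556} = \left(-5474470\right) \frac{1}{7703556} = - \frac{2737235}{3851778}$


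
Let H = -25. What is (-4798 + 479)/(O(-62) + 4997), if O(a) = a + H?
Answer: -4319/4910 ≈ -0.87963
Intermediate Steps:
O(a) = -25 + a (O(a) = a - 25 = -25 + a)
(-4798 + 479)/(O(-62) + 4997) = (-4798 + 479)/((-25 - 62) + 4997) = -4319/(-87 + 4997) = -4319/4910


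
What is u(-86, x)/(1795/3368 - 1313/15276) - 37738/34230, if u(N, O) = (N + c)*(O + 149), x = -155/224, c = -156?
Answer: -15802094421201797/196807404570 ≈ -80292.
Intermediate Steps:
x = -155/224 (x = -155*1/224 = -155/224 ≈ -0.69196)
u(N, O) = (-156 + N)*(149 + O) (u(N, O) = (N - 156)*(O + 149) = (-156 + N)*(149 + O))
u(-86, x)/(1795/3368 - 1313/15276) - 37738/34230 = (-23244 - 156*(-155/224) + 149*(-86) - 86*(-155/224))/(1795/3368 - 1313/15276) - 37738/34230 = (-23244 + 6045/56 - 12814 + 6665/112)/(1795*(1/3368) - 1313*1/15276) - 37738*1/34230 = -4019741/(112*(1795/3368 - 1313/15276)) - 18869/17115 = -4019741/(112*5749559/12862392) - 18869/17115 = -4019741/112*12862392/5749559 - 18869/17115 = -6462935560059/80493826 - 18869/17115 = -15802094421201797/196807404570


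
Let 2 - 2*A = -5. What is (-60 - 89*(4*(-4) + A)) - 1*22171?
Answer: -42237/2 ≈ -21119.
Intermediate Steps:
A = 7/2 (A = 1 - ½*(-5) = 1 + 5/2 = 7/2 ≈ 3.5000)
(-60 - 89*(4*(-4) + A)) - 1*22171 = (-60 - 89*(4*(-4) + 7/2)) - 1*22171 = (-60 - 89*(-16 + 7/2)) - 22171 = (-60 - 89*(-25/2)) - 22171 = (-60 + 2225/2) - 22171 = 2105/2 - 22171 = -42237/2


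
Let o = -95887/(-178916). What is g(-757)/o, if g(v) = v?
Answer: -135439412/95887 ≈ -1412.5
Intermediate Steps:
o = 95887/178916 (o = -95887*(-1/178916) = 95887/178916 ≈ 0.53593)
g(-757)/o = -757/95887/178916 = -757*178916/95887 = -135439412/95887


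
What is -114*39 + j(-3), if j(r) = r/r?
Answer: -4445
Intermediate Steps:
j(r) = 1
-114*39 + j(-3) = -114*39 + 1 = -4446 + 1 = -4445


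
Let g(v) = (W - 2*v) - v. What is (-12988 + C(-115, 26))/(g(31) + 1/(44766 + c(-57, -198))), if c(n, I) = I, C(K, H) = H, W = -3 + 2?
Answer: 577690416/4189391 ≈ 137.89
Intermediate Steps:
W = -1
g(v) = -1 - 3*v (g(v) = (-1 - 2*v) - v = -1 - 3*v)
(-12988 + C(-115, 26))/(g(31) + 1/(44766 + c(-57, -198))) = (-12988 + 26)/((-1 - 3*31) + 1/(44766 - 198)) = -12962/((-1 - 93) + 1/44568) = -12962/(-94 + 1/44568) = -12962/(-4189391/44568) = -12962*(-44568/4189391) = 577690416/4189391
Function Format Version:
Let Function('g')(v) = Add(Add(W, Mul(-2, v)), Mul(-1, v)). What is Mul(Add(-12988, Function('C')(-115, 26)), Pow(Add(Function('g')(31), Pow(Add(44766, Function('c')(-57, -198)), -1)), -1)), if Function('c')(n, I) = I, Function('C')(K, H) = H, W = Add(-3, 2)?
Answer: Rational(577690416, 4189391) ≈ 137.89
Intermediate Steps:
W = -1
Function('g')(v) = Add(-1, Mul(-3, v)) (Function('g')(v) = Add(Add(-1, Mul(-2, v)), Mul(-1, v)) = Add(-1, Mul(-3, v)))
Mul(Add(-12988, Function('C')(-115, 26)), Pow(Add(Function('g')(31), Pow(Add(44766, Function('c')(-57, -198)), -1)), -1)) = Mul(Add(-12988, 26), Pow(Add(Add(-1, Mul(-3, 31)), Pow(Add(44766, -198), -1)), -1)) = Mul(-12962, Pow(Add(Add(-1, -93), Pow(44568, -1)), -1)) = Mul(-12962, Pow(Add(-94, Rational(1, 44568)), -1)) = Mul(-12962, Pow(Rational(-4189391, 44568), -1)) = Mul(-12962, Rational(-44568, 4189391)) = Rational(577690416, 4189391)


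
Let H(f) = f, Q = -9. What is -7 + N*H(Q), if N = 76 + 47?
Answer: -1114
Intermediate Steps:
N = 123
-7 + N*H(Q) = -7 + 123*(-9) = -7 - 1107 = -1114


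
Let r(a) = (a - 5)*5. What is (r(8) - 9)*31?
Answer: 186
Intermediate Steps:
r(a) = -25 + 5*a (r(a) = (-5 + a)*5 = -25 + 5*a)
(r(8) - 9)*31 = ((-25 + 5*8) - 9)*31 = ((-25 + 40) - 9)*31 = (15 - 9)*31 = 6*31 = 186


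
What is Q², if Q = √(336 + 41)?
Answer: 377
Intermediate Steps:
Q = √377 ≈ 19.416
Q² = (√377)² = 377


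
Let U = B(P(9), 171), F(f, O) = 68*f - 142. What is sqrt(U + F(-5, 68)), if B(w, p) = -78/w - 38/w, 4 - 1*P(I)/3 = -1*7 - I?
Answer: I*sqrt(108885)/15 ≈ 21.998*I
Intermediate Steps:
P(I) = 33 + 3*I (P(I) = 12 - 3*(-1*7 - I) = 12 - 3*(-7 - I) = 12 + (21 + 3*I) = 33 + 3*I)
F(f, O) = -142 + 68*f
B(w, p) = -116/w
U = -29/15 (U = -116/(33 + 3*9) = -116/(33 + 27) = -116/60 = -116*1/60 = -29/15 ≈ -1.9333)
sqrt(U + F(-5, 68)) = sqrt(-29/15 + (-142 + 68*(-5))) = sqrt(-29/15 + (-142 - 340)) = sqrt(-29/15 - 482) = sqrt(-7259/15) = I*sqrt(108885)/15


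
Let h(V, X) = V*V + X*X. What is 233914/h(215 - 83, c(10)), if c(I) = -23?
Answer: 233914/17953 ≈ 13.029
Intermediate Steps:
h(V, X) = V² + X²
233914/h(215 - 83, c(10)) = 233914/((215 - 83)² + (-23)²) = 233914/(132² + 529) = 233914/(17424 + 529) = 233914/17953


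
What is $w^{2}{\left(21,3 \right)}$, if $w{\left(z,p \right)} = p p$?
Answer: $81$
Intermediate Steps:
$w{\left(z,p \right)} = p^{2}$
$w^{2}{\left(21,3 \right)} = \left(3^{2}\right)^{2} = 9^{2} = 81$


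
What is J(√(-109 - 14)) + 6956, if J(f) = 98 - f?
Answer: 7054 - I*√123 ≈ 7054.0 - 11.091*I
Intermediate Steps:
J(√(-109 - 14)) + 6956 = (98 - √(-109 - 14)) + 6956 = (98 - √(-123)) + 6956 = (98 - I*√123) + 6956 = 7054 - I*√123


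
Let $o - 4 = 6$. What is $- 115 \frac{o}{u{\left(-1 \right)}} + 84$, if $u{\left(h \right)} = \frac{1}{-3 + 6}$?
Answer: $-3366$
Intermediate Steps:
$u{\left(h \right)} = \frac{1}{3}$
$o = 10$ ($o = 4 + 6 = 10$)
$- 115 \frac{o}{u{\left(-1 \right)}} + 84 = - 115 \cdot 10 \frac{1}{\frac{1}{3}} + 84 = - 115 \cdot 10 \cdot 3 + 84 = \left(-115\right) 30 + 84 = -3450 + 84 = -3366$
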